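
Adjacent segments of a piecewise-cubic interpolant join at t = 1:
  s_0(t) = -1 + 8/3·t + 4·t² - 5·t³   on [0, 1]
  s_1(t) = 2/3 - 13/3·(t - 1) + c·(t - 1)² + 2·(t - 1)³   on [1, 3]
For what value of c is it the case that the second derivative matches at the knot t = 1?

-11

s_0''(t) = 8 - 30·t, so s_0''(1) = -22. On the right, s_1''(1) = 2c, so c = -11.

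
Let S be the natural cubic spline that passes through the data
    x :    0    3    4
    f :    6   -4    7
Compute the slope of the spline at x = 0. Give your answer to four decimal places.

-8.7083

Put M_i = S'' at the i-th knot. Here h = (3, 1) and Δ = (-10/3, 11), so the interior equations h_(i-1)·M_(i-1) + 2(h_(i-1)+h_i)·M_i + h_i·M_(i+1) = 6(Δ_i − Δ_(i-1)) read
  3·M_0 + 8·M_1 + 1·M_2 = 6(Δ_1 - Δ_0) = 86
Natural end conditions: M_0 = M_2 = 0.
Solving the tridiagonal system: M_0 = 0, M_1 = 43/4, M_2 = 0.
On [0, 3], S'(x) = b_0 + 2c_0·x + 3d_0·x² with b_0 = Δ_0 - h_0(2M_0 + M_1)/6 = -209/24, c_0 = M_0/2 = 0, d_0 = (M_1 - M_0)/(6h_0) = 43/72. So S'(0) = -209/24.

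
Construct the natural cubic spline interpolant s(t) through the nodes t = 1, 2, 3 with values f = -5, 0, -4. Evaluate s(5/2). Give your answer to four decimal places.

Let m_i = s''(x_i). Step sizes h_i = 1, 1; slopes of the chords Δ_i = (y_(i+1) - y_i)/h_i = 5, -4.
  1·m_0 + 4·m_1 + 1·m_2 = 6(Δ_1 - Δ_0) = -54
Natural end conditions: m_0 = m_2 = 0.
Hence m_0 = 0, m_1 = -27/2, m_2 = 0.
On [2, 3], s(t) = 0 + 1/2·(t - 2) - 27/4·(t - 2)² + 9/4·(t - 2)³.
With (t - 2) = 1/2: s(5/2) = -37/32.

-1.1563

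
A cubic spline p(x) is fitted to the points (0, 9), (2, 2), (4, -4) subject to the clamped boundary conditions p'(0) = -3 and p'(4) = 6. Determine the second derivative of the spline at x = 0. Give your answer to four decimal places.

1.1250

With M_i denoting the second derivative at x_i, h_i = 2, 2, and Δ_i = (y_(i+1) − y_i)/h_i = -7/2, -3:
  2·M_0 + 8·M_1 + 2·M_2 = 6(Δ_1 - Δ_0) = 3
Clamped end conditions give two more equations: 2h_0·M_0 + h_0·M_1 = 6(Δ_0 - p'(0)) = -3 and h_1·M_1 + 2h_1·M_2 = 6(p'(4) - Δ_1) = 54.
Solving: M_0 = 9/8, M_1 = -15/4, M_2 = 123/8.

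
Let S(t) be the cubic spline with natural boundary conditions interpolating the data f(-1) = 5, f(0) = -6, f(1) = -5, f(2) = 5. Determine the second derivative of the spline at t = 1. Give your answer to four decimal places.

9.6000

Write M_i for S''(x_i). With h_i = 1, 1, 1 and divided differences Δ_i = -11, 1, 10, the continuity of S' gives the tridiagonal system
  1·M_0 + 4·M_1 + 1·M_2 = 6(Δ_1 - Δ_0) = 72
  1·M_1 + 4·M_2 + 1·M_3 = 6(Δ_2 - Δ_1) = 54
Natural end conditions: M_0 = M_3 = 0.
Forward elimination and back-substitution give M_0 = 0, M_1 = 78/5, M_2 = 48/5, M_3 = 0.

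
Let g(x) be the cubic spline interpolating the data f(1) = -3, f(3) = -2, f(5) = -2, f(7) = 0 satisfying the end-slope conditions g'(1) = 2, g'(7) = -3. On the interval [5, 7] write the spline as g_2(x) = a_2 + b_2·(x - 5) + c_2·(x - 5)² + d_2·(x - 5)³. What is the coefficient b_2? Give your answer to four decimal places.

1.6333

Put m_i = g'' at the i-th knot. Here h = (2, 2, 2) and Δ = (1/2, 0, 1), so the interior equations h_(i-1)·m_(i-1) + 2(h_(i-1)+h_i)·m_i + h_i·m_(i+1) = 6(Δ_i − Δ_(i-1)) read
  2·m_0 + 8·m_1 + 2·m_2 = 6(Δ_1 - Δ_0) = -3
  2·m_1 + 8·m_2 + 2·m_3 = 6(Δ_2 - Δ_1) = 6
Clamped end conditions give two more equations: 2h_0·m_0 + h_0·m_1 = 6(Δ_0 - g'(1)) = -9 and h_2·m_2 + 2h_2·m_3 = 6(g'(7) - Δ_2) = -24.
Forward elimination and back-substitution give m_0 = -59/30, m_1 = -17/30, m_2 = 41/15, m_3 = -221/30.
On [5, 7], with g_2(x) = a_2 + b_2·(x - 5) + c_2·(x - 5)² + d_2·(x - 5)³: c_2 = m_2/2 = 41/30, d_2 = (m_3 - m_2)/(6h_2) = -101/120, b_2 = Δ_2 - h_2(2m_2 + m_3)/6 = 49/30.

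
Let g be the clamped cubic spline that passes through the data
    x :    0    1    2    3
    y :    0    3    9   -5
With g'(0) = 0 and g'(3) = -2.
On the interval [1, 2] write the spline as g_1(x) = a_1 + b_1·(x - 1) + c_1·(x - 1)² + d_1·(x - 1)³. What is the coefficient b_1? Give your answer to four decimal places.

8.6667

Put m_i = g'' at the i-th knot. Here h = (1, 1, 1) and Δ = (3, 6, -14), so the interior equations h_(i-1)·m_(i-1) + 2(h_(i-1)+h_i)·m_i + h_i·m_(i+1) = 6(Δ_i − Δ_(i-1)) read
  1·m_0 + 4·m_1 + 1·m_2 = 6(Δ_1 - Δ_0) = 18
  1·m_1 + 4·m_2 + 1·m_3 = 6(Δ_2 - Δ_1) = -120
Clamped end conditions give two more equations: 2h_0·m_0 + h_0·m_1 = 6(Δ_0 - g'(0)) = 18 and h_2·m_2 + 2h_2·m_3 = 6(g'(3) - Δ_2) = 72.
Forward elimination and back-substitution give m_0 = 2/3, m_1 = 50/3, m_2 = -148/3, m_3 = 182/3.
On [1, 2], with g_1(x) = a_1 + b_1·(x - 1) + c_1·(x - 1)² + d_1·(x - 1)³: c_1 = m_1/2 = 25/3, d_1 = (m_2 - m_1)/(6h_1) = -11, b_1 = Δ_1 - h_1(2m_1 + m_2)/6 = 26/3.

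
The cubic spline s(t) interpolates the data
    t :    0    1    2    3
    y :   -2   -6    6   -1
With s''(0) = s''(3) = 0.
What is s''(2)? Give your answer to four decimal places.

Put σ_i = s'' at the i-th knot. Here h = (1, 1, 1) and Δ = (-4, 12, -7), so the interior equations h_(i-1)·σ_(i-1) + 2(h_(i-1)+h_i)·σ_i + h_i·σ_(i+1) = 6(Δ_i − Δ_(i-1)) read
  1·σ_0 + 4·σ_1 + 1·σ_2 = 6(Δ_1 - Δ_0) = 96
  1·σ_1 + 4·σ_2 + 1·σ_3 = 6(Δ_2 - Δ_1) = -114
Natural end conditions: σ_0 = σ_3 = 0.
Forward elimination and back-substitution give σ_0 = 0, σ_1 = 166/5, σ_2 = -184/5, σ_3 = 0.

-36.8000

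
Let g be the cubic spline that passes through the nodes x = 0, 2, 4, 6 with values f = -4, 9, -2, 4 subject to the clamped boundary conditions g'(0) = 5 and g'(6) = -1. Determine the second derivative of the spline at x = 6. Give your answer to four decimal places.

Let M_i = g''(x_i). Step sizes h_i = 2, 2, 2; slopes of the chords Δ_i = (y_(i+1) - y_i)/h_i = 13/2, -11/2, 3.
  2·M_0 + 8·M_1 + 2·M_2 = 6(Δ_1 - Δ_0) = -72
  2·M_1 + 8·M_2 + 2·M_3 = 6(Δ_2 - Δ_1) = 51
Clamped end conditions give two more equations: 2h_0·M_0 + h_0·M_1 = 6(Δ_0 - g'(0)) = 9 and h_2·M_2 + 2h_2·M_3 = 6(g'(6) - Δ_2) = -24.
Solving: M_0 = 48/5, M_1 = -147/10, M_2 = 66/5, M_3 = -63/5.

-12.6000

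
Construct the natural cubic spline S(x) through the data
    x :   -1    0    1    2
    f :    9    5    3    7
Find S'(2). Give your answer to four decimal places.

5.4667

Put m_i = S'' at the i-th knot. Here h = (1, 1, 1) and Δ = (-4, -2, 4), so the interior equations h_(i-1)·m_(i-1) + 2(h_(i-1)+h_i)·m_i + h_i·m_(i+1) = 6(Δ_i − Δ_(i-1)) read
  1·m_0 + 4·m_1 + 1·m_2 = 6(Δ_1 - Δ_0) = 12
  1·m_1 + 4·m_2 + 1·m_3 = 6(Δ_2 - Δ_1) = 36
Natural end conditions: m_0 = m_3 = 0.
Hence m_0 = 0, m_1 = 4/5, m_2 = 44/5, m_3 = 0.
On [1, 2], S'(x) = b_2 + 2c_2·(x - 1) + 3d_2·(x - 1)² with b_2 = Δ_2 - h_2(2m_2 + m_3)/6 = 16/15, c_2 = m_2/2 = 22/5, d_2 = (m_3 - m_2)/(6h_2) = -22/15. So S'(2) = 82/15.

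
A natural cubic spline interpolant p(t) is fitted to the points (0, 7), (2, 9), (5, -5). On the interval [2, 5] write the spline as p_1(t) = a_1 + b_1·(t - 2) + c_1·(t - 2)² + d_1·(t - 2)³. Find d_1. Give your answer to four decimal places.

Let σ_i = p''(x_i). Step sizes h_i = 2, 3; slopes of the chords Δ_i = (y_(i+1) - y_i)/h_i = 1, -14/3.
  2·σ_0 + 10·σ_1 + 3·σ_2 = 6(Δ_1 - Δ_0) = -34
Natural end conditions: σ_0 = σ_2 = 0.
Hence σ_0 = 0, σ_1 = -17/5, σ_2 = 0.
On [2, 5], with p_1(t) = a_1 + b_1·(t - 2) + c_1·(t - 2)² + d_1·(t - 2)³: c_1 = σ_1/2 = -17/10, d_1 = (σ_2 - σ_1)/(6h_1) = 17/90, b_1 = Δ_1 - h_1(2σ_1 + σ_2)/6 = -19/15.

0.1889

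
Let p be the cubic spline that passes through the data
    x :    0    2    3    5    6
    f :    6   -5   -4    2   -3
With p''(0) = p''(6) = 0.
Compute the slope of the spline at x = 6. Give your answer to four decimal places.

-6.5645

Write m_i for p''(x_i). With h_i = 2, 1, 2, 1 and divided differences Δ_i = -11/2, 1, 3, -5, the continuity of p' gives the tridiagonal system
  2·m_0 + 6·m_1 + 1·m_2 = 6(Δ_1 - Δ_0) = 39
  1·m_1 + 6·m_2 + 2·m_3 = 6(Δ_2 - Δ_1) = 12
  2·m_2 + 6·m_3 + 1·m_4 = 6(Δ_3 - Δ_2) = -48
Natural end conditions: m_0 = m_4 = 0.
Solving the tridiagonal system: m_0 = 0, m_1 = 180/31, m_2 = 129/31, m_3 = -291/31, m_4 = 0.
On [5, 6], p'(x) = b_3 + 2c_3·(x - 5) + 3d_3·(x - 5)² with b_3 = Δ_3 - h_3(2m_3 + m_4)/6 = -58/31, c_3 = m_3/2 = -291/62, d_3 = (m_4 - m_3)/(6h_3) = 97/62. So p'(6) = -407/62.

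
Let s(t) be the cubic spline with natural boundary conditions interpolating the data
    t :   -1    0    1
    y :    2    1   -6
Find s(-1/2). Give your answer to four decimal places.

Write σ_i for s''(x_i). With h_i = 1, 1 and divided differences Δ_i = -1, -7, the continuity of s' gives the tridiagonal system
  1·σ_0 + 4·σ_1 + 1·σ_2 = 6(Δ_1 - Δ_0) = -36
Natural end conditions: σ_0 = σ_2 = 0.
Forward elimination and back-substitution give σ_0 = 0, σ_1 = -9, σ_2 = 0.
On [-1, 0], s(t) = 2 + 1/2·(t + 1) + 0·(t + 1)² - 3/2·(t + 1)³.
With (t + 1) = 1/2: s(-1/2) = 33/16.

2.0625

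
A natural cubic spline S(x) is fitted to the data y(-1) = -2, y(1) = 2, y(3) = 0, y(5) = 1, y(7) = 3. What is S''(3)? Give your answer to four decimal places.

With σ_i denoting the second derivative at x_i, h_i = 2, 2, 2, 2, and Δ_i = (y_(i+1) − y_i)/h_i = 2, -1, 1/2, 1:
  2·σ_0 + 8·σ_1 + 2·σ_2 = 6(Δ_1 - Δ_0) = -18
  2·σ_1 + 8·σ_2 + 2·σ_3 = 6(Δ_2 - Δ_1) = 9
  2·σ_2 + 8·σ_3 + 2·σ_4 = 6(Δ_3 - Δ_2) = 3
Natural end conditions: σ_0 = σ_4 = 0.
Hence σ_0 = 0, σ_1 = -303/112, σ_2 = 51/28, σ_3 = -9/112, σ_4 = 0.

1.8214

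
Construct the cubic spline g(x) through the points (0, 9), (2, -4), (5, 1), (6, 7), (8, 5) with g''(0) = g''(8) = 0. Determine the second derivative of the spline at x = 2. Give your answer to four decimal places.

4.1082

Let M_i = g''(x_i). Step sizes h_i = 2, 3, 1, 2; slopes of the chords Δ_i = (y_(i+1) - y_i)/h_i = -13/2, 5/3, 6, -1.
  2·M_0 + 10·M_1 + 3·M_2 = 6(Δ_1 - Δ_0) = 49
  3·M_1 + 8·M_2 + 1·M_3 = 6(Δ_2 - Δ_1) = 26
  1·M_2 + 6·M_3 + 2·M_4 = 6(Δ_3 - Δ_2) = -42
Natural end conditions: M_0 = M_4 = 0.
Hence M_0 = 0, M_1 = 1709/416, M_2 = 549/208, M_3 = -3095/416, M_4 = 0.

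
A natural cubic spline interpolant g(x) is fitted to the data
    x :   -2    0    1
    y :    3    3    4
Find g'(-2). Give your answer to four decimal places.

-0.3333

Let M_i = g''(x_i). Step sizes h_i = 2, 1; slopes of the chords Δ_i = (y_(i+1) - y_i)/h_i = 0, 1.
  2·M_0 + 6·M_1 + 1·M_2 = 6(Δ_1 - Δ_0) = 6
Natural end conditions: M_0 = M_2 = 0.
Solving: M_0 = 0, M_1 = 1, M_2 = 0.
On [-2, 0], g'(x) = b_0 + 2c_0·(x + 2) + 3d_0·(x + 2)² with b_0 = Δ_0 - h_0(2M_0 + M_1)/6 = -1/3, c_0 = M_0/2 = 0, d_0 = (M_1 - M_0)/(6h_0) = 1/12. So g'(-2) = -1/3.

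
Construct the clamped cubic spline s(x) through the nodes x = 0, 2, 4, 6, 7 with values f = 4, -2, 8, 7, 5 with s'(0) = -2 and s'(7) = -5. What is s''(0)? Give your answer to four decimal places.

-6.1570

Write σ_i for s''(x_i). With h_i = 2, 2, 2, 1 and divided differences Δ_i = -3, 5, -1/2, -2, the continuity of s' gives the tridiagonal system
  2·σ_0 + 8·σ_1 + 2·σ_2 = 6(Δ_1 - Δ_0) = 48
  2·σ_1 + 8·σ_2 + 2·σ_3 = 6(Δ_2 - Δ_1) = -33
  2·σ_2 + 6·σ_3 + 1·σ_4 = 6(Δ_3 - Δ_2) = -9
Clamped end conditions give two more equations: 2h_0·σ_0 + h_0·σ_1 = 6(Δ_0 - s'(0)) = -6 and h_3·σ_3 + 2h_3·σ_4 = 6(s'(7) - Δ_3) = -18.
Solving the tridiagonal system: σ_0 = -1059/172, σ_1 = 801/86, σ_2 = -1221/172, σ_3 = 111/43, σ_4 = -885/86.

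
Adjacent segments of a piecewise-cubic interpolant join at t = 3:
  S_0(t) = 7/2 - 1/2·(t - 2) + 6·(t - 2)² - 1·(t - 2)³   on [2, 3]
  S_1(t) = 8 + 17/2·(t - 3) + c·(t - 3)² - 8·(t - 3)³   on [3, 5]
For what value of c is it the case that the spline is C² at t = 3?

S_0''(t) = 12 - 6·(t - 2), so S_0''(3) = 6. On the right, S_1''(3) = 2c, so c = 3.

3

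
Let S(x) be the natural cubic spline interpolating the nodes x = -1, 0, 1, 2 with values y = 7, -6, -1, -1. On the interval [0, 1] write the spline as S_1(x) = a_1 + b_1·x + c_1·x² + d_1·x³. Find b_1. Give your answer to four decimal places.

Let m_i = S''(x_i). Step sizes h_i = 1, 1, 1; slopes of the chords Δ_i = (y_(i+1) - y_i)/h_i = -13, 5, 0.
  1·m_0 + 4·m_1 + 1·m_2 = 6(Δ_1 - Δ_0) = 108
  1·m_1 + 4·m_2 + 1·m_3 = 6(Δ_2 - Δ_1) = -30
Natural end conditions: m_0 = m_3 = 0.
Solving: m_0 = 0, m_1 = 154/5, m_2 = -76/5, m_3 = 0.
On [0, 1], with S_1(x) = a_1 + b_1·x + c_1·x² + d_1·x³: c_1 = m_1/2 = 77/5, d_1 = (m_2 - m_1)/(6h_1) = -23/3, b_1 = Δ_1 - h_1(2m_1 + m_2)/6 = -41/15.

-2.7333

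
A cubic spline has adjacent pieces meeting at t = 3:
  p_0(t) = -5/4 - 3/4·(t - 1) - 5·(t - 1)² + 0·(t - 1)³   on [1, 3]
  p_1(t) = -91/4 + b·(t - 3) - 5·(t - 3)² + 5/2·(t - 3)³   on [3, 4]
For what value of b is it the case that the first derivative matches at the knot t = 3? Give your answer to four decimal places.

-20.7500

p_0'(t) = -3/4 - 10·(t - 1) + 0·(t - 1)², so p_0'(3) = -83/4. On the right, p_1'(3) = b, so b = -83/4.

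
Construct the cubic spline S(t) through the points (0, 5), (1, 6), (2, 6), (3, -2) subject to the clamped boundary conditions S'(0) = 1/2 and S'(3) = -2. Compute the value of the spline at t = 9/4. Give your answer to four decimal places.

Let M_i = S''(x_i). Step sizes h_i = 1, 1, 1; slopes of the chords Δ_i = (y_(i+1) - y_i)/h_i = 1, 0, -8.
  1·M_0 + 4·M_1 + 1·M_2 = 6(Δ_1 - Δ_0) = -6
  1·M_1 + 4·M_2 + 1·M_3 = 6(Δ_2 - Δ_1) = -48
Clamped end conditions give two more equations: 2h_0·M_0 + h_0·M_1 = 6(Δ_0 - S'(0)) = 3 and h_2·M_2 + 2h_2·M_3 = 6(S'(3) - Δ_2) = 36.
Solving: M_0 = -4/15, M_1 = 53/15, M_2 = -298/15, M_3 = 419/15.
On [2, 3], S(t) = 6 - 181/30·(t - 2) - 149/15·(t - 2)² + 239/30·(t - 2)³.
With (t - 2) = 1/4: S(9/4) = 2557/640.

3.9953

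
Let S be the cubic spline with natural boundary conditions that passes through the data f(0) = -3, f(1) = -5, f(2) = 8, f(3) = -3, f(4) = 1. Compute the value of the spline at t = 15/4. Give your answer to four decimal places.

-1.4063

With m_i denoting the second derivative at x_i, h_i = 1, 1, 1, 1, and Δ_i = (y_(i+1) − y_i)/h_i = -2, 13, -11, 4:
  1·m_0 + 4·m_1 + 1·m_2 = 6(Δ_1 - Δ_0) = 90
  1·m_1 + 4·m_2 + 1·m_3 = 6(Δ_2 - Δ_1) = -144
  1·m_2 + 4·m_3 + 1·m_4 = 6(Δ_3 - Δ_2) = 90
Natural end conditions: m_0 = m_4 = 0.
Solving the tridiagonal system: m_0 = 0, m_1 = 36, m_2 = -54, m_3 = 36, m_4 = 0.
On [3, 4], S(t) = -3 - 8·(t - 3) + 18·(t - 3)² - 6·(t - 3)³.
With (t - 3) = 3/4: S(15/4) = -45/32.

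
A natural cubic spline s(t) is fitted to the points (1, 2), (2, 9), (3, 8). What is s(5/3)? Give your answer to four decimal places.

7.4074

With σ_i denoting the second derivative at x_i, h_i = 1, 1, and Δ_i = (y_(i+1) − y_i)/h_i = 7, -1:
  1·σ_0 + 4·σ_1 + 1·σ_2 = 6(Δ_1 - Δ_0) = -48
Natural end conditions: σ_0 = σ_2 = 0.
Solving the tridiagonal system: σ_0 = 0, σ_1 = -12, σ_2 = 0.
On [1, 2], s(t) = 2 + 9·(t - 1) + 0·(t - 1)² - 2·(t - 1)³.
With (t - 1) = 2/3: s(5/3) = 200/27.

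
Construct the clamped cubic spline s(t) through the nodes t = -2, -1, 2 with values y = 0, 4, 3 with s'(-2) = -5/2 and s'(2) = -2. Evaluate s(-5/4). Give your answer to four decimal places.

2.4756

Let m_i = s''(x_i). Step sizes h_i = 1, 3; slopes of the chords Δ_i = (y_(i+1) - y_i)/h_i = 4, -1/3.
  1·m_0 + 8·m_1 + 3·m_2 = 6(Δ_1 - Δ_0) = -26
Clamped end conditions give two more equations: 2h_0·m_0 + h_0·m_1 = 6(Δ_0 - s'(-2)) = 39 and h_1·m_1 + 2h_1·m_2 = 6(s'(2) - Δ_1) = -10.
Solving the tridiagonal system: m_0 = 183/8, m_1 = -27/4, m_2 = 41/24.
On [-2, -1], s(t) = 0 - 5/2·(t + 2) + 183/16·(t + 2)² - 79/16·(t + 2)³.
With (t + 2) = 3/4: s(-5/4) = 2535/1024.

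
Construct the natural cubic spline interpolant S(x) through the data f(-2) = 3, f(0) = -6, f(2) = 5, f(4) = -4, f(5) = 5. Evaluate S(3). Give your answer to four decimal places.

-0.3872

Let M_i = S''(x_i). Step sizes h_i = 2, 2, 2, 1; slopes of the chords Δ_i = (y_(i+1) - y_i)/h_i = -9/2, 11/2, -9/2, 9.
  2·M_0 + 8·M_1 + 2·M_2 = 6(Δ_1 - Δ_0) = 60
  2·M_1 + 8·M_2 + 2·M_3 = 6(Δ_2 - Δ_1) = -60
  2·M_2 + 6·M_3 + 1·M_4 = 6(Δ_3 - Δ_2) = 81
Natural end conditions: M_0 = M_4 = 0.
Hence M_0 = 0, M_1 = 921/82, M_2 = -612/41, M_3 = 1515/82, M_4 = 0.
On [2, 4], S(x) = 5 - 29/41·(x - 2) - 306/41·(x - 2)² + 913/328·(x - 2)³.
With (x - 2) = 1: S(3) = -127/328.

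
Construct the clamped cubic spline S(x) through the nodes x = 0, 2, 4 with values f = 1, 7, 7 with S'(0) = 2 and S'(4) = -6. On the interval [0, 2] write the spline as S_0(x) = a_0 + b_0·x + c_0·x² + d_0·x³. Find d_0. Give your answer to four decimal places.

Let M_i = S''(x_i). Step sizes h_i = 2, 2; slopes of the chords Δ_i = (y_(i+1) - y_i)/h_i = 3, 0.
  2·M_0 + 8·M_1 + 2·M_2 = 6(Δ_1 - Δ_0) = -18
Clamped end conditions give two more equations: 2h_0·M_0 + h_0·M_1 = 6(Δ_0 - S'(0)) = 6 and h_1·M_1 + 2h_1·M_2 = 6(S'(4) - Δ_1) = -36.
Forward elimination and back-substitution give M_0 = 7/4, M_1 = -1/2, M_2 = -35/4.
On [0, 2], with S_0(x) = a_0 + b_0·x + c_0·x² + d_0·x³: c_0 = M_0/2 = 7/8, d_0 = (M_1 - M_0)/(6h_0) = -3/16, b_0 = Δ_0 - h_0(2M_0 + M_1)/6 = 2.

-0.1875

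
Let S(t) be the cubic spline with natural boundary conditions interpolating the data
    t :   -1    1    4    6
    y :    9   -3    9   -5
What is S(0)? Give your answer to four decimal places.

0.8077

Put M_i = S'' at the i-th knot. Here h = (2, 3, 2) and Δ = (-6, 4, -7), so the interior equations h_(i-1)·M_(i-1) + 2(h_(i-1)+h_i)·M_i + h_i·M_(i+1) = 6(Δ_i − Δ_(i-1)) read
  2·M_0 + 10·M_1 + 3·M_2 = 6(Δ_1 - Δ_0) = 60
  3·M_1 + 10·M_2 + 2·M_3 = 6(Δ_2 - Δ_1) = -66
Natural end conditions: M_0 = M_3 = 0.
Forward elimination and back-substitution give M_0 = 0, M_1 = 114/13, M_2 = -120/13, M_3 = 0.
On [-1, 1], S(t) = 9 - 116/13·(t + 1) + 0·(t + 1)² + 19/26·(t + 1)³.
With (t + 1) = 1: S(0) = 21/26.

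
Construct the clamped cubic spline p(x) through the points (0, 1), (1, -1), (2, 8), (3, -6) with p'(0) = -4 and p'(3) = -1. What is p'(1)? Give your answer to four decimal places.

7.6000

With σ_i denoting the second derivative at x_i, h_i = 1, 1, 1, and Δ_i = (y_(i+1) − y_i)/h_i = -2, 9, -14:
  1·σ_0 + 4·σ_1 + 1·σ_2 = 6(Δ_1 - Δ_0) = 66
  1·σ_1 + 4·σ_2 + 1·σ_3 = 6(Δ_2 - Δ_1) = -138
Clamped end conditions give two more equations: 2h_0·σ_0 + h_0·σ_1 = 6(Δ_0 - p'(0)) = 12 and h_2·σ_2 + 2h_2·σ_3 = 6(p'(3) - Δ_2) = 78.
Solving the tridiagonal system: σ_0 = -56/5, σ_1 = 172/5, σ_2 = -302/5, σ_3 = 346/5.
On [1, 2], p'(x) = b_1 + 2c_1·(x - 1) + 3d_1·(x - 1)² with b_1 = Δ_1 - h_1(2σ_1 + σ_2)/6 = 38/5, c_1 = σ_1/2 = 86/5, d_1 = (σ_2 - σ_1)/(6h_1) = -79/5. So p'(1) = 38/5.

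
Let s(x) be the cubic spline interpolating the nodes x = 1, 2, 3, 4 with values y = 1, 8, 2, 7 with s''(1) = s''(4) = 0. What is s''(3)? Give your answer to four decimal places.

22.8000

Put M_i = s'' at the i-th knot. Here h = (1, 1, 1) and Δ = (7, -6, 5), so the interior equations h_(i-1)·M_(i-1) + 2(h_(i-1)+h_i)·M_i + h_i·M_(i+1) = 6(Δ_i − Δ_(i-1)) read
  1·M_0 + 4·M_1 + 1·M_2 = 6(Δ_1 - Δ_0) = -78
  1·M_1 + 4·M_2 + 1·M_3 = 6(Δ_2 - Δ_1) = 66
Natural end conditions: M_0 = M_3 = 0.
Solving the tridiagonal system: M_0 = 0, M_1 = -126/5, M_2 = 114/5, M_3 = 0.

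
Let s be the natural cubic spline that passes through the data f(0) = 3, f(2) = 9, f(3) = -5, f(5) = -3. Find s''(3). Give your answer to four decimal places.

Put M_i = s'' at the i-th knot. Here h = (2, 1, 2) and Δ = (3, -14, 1), so the interior equations h_(i-1)·M_(i-1) + 2(h_(i-1)+h_i)·M_i + h_i·M_(i+1) = 6(Δ_i − Δ_(i-1)) read
  2·M_0 + 6·M_1 + 1·M_2 = 6(Δ_1 - Δ_0) = -102
  1·M_1 + 6·M_2 + 2·M_3 = 6(Δ_2 - Δ_1) = 90
Natural end conditions: M_0 = M_3 = 0.
Solving the tridiagonal system: M_0 = 0, M_1 = -702/35, M_2 = 642/35, M_3 = 0.

18.3429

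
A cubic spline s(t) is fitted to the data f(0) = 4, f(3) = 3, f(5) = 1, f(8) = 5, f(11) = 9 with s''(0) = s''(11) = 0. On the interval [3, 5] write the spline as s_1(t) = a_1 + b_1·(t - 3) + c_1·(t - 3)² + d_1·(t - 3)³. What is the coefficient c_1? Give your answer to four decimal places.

-0.3672

Put σ_i = s'' at the i-th knot. Here h = (3, 2, 3, 3) and Δ = (-1/3, -1, 4/3, 4/3), so the interior equations h_(i-1)·σ_(i-1) + 2(h_(i-1)+h_i)·σ_i + h_i·σ_(i+1) = 6(Δ_i − Δ_(i-1)) read
  3·σ_0 + 10·σ_1 + 2·σ_2 = 6(Δ_1 - Δ_0) = -4
  2·σ_1 + 10·σ_2 + 3·σ_3 = 6(Δ_2 - Δ_1) = 14
  3·σ_2 + 12·σ_3 + 3·σ_4 = 6(Δ_3 - Δ_2) = 0
Natural end conditions: σ_0 = σ_4 = 0.
Forward elimination and back-substitution give σ_0 = 0, σ_1 = -130/177, σ_2 = 296/177, σ_3 = -74/177, σ_4 = 0.
On [3, 5], with s_1(t) = a_1 + b_1·(t - 3) + c_1·(t - 3)² + d_1·(t - 3)³: c_1 = σ_1/2 = -65/177, d_1 = (σ_2 - σ_1)/(6h_1) = 71/354, b_1 = Δ_1 - h_1(2σ_1 + σ_2)/6 = -63/59.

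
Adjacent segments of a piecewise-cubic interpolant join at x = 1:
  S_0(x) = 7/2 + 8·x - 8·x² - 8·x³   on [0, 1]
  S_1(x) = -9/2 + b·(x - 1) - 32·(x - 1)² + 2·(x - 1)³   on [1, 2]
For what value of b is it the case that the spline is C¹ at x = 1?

-32

S_0'(x) = 8 - 16·x - 24·x², so S_0'(1) = -32. On the right, S_1'(1) = b, so b = -32.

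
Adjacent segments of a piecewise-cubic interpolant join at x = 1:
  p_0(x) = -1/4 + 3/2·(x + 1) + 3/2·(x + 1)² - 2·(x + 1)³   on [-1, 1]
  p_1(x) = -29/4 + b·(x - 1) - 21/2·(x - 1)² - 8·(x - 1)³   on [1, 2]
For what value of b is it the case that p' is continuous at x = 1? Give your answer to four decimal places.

p_0'(x) = 3/2 + 3·(x + 1) - 6·(x + 1)², so p_0'(1) = -33/2. On the right, p_1'(1) = b, so b = -33/2.

-16.5000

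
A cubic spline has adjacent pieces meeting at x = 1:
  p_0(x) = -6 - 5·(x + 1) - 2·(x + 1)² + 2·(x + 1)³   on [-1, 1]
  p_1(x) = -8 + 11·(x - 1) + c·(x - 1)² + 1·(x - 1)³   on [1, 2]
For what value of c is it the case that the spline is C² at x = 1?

10

p_0''(x) = -4 + 12·(x + 1), so p_0''(1) = 20. On the right, p_1''(1) = 2c, so c = 10.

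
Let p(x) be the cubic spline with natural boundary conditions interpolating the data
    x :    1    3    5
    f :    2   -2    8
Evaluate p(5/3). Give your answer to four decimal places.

-0.3704

Put M_i = p'' at the i-th knot. Here h = (2, 2) and Δ = (-2, 5), so the interior equations h_(i-1)·M_(i-1) + 2(h_(i-1)+h_i)·M_i + h_i·M_(i+1) = 6(Δ_i − Δ_(i-1)) read
  2·M_0 + 8·M_1 + 2·M_2 = 6(Δ_1 - Δ_0) = 42
Natural end conditions: M_0 = M_2 = 0.
Solving the tridiagonal system: M_0 = 0, M_1 = 21/4, M_2 = 0.
On [1, 3], p(x) = 2 - 15/4·(x - 1) + 0·(x - 1)² + 7/16·(x - 1)³.
With (x - 1) = 2/3: p(5/3) = -10/27.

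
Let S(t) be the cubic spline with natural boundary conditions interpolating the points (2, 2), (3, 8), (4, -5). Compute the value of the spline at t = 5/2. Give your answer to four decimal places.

Let M_i = S''(x_i). Step sizes h_i = 1, 1; slopes of the chords Δ_i = (y_(i+1) - y_i)/h_i = 6, -13.
  1·M_0 + 4·M_1 + 1·M_2 = 6(Δ_1 - Δ_0) = -114
Natural end conditions: M_0 = M_2 = 0.
Forward elimination and back-substitution give M_0 = 0, M_1 = -57/2, M_2 = 0.
On [2, 3], S(t) = 2 + 43/4·(t - 2) + 0·(t - 2)² - 19/4·(t - 2)³.
With (t - 2) = 1/2: S(5/2) = 217/32.

6.7813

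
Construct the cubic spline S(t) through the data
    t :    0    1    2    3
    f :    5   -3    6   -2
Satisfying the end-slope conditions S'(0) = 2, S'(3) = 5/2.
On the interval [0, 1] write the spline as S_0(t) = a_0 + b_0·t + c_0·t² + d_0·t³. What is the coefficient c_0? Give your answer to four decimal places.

Put M_i = S'' at the i-th knot. Here h = (1, 1, 1) and Δ = (-8, 9, -8), so the interior equations h_(i-1)·M_(i-1) + 2(h_(i-1)+h_i)·M_i + h_i·M_(i+1) = 6(Δ_i − Δ_(i-1)) read
  1·M_0 + 4·M_1 + 1·M_2 = 6(Δ_1 - Δ_0) = 102
  1·M_1 + 4·M_2 + 1·M_3 = 6(Δ_2 - Δ_1) = -102
Clamped end conditions give two more equations: 2h_0·M_0 + h_0·M_1 = 6(Δ_0 - S'(0)) = -60 and h_2·M_2 + 2h_2·M_3 = 6(S'(3) - Δ_2) = 63.
Hence M_0 = -847/15, M_1 = 794/15, M_2 = -799/15, M_3 = 872/15.
On [0, 1], with S_0(t) = a_0 + b_0·t + c_0·t² + d_0·t³: c_0 = M_0/2 = -847/30, d_0 = (M_1 - M_0)/(6h_0) = 547/30, b_0 = Δ_0 - h_0(2M_0 + M_1)/6 = 2.

-28.2333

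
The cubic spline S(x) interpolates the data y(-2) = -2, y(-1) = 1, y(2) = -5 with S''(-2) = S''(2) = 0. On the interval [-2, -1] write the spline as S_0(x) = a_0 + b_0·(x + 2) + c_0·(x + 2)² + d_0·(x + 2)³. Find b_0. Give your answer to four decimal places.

3.6250

With M_i denoting the second derivative at x_i, h_i = 1, 3, and Δ_i = (y_(i+1) − y_i)/h_i = 3, -2:
  1·M_0 + 8·M_1 + 3·M_2 = 6(Δ_1 - Δ_0) = -30
Natural end conditions: M_0 = M_2 = 0.
Hence M_0 = 0, M_1 = -15/4, M_2 = 0.
On [-2, -1], with S_0(x) = a_0 + b_0·(x + 2) + c_0·(x + 2)² + d_0·(x + 2)³: c_0 = M_0/2 = 0, d_0 = (M_1 - M_0)/(6h_0) = -5/8, b_0 = Δ_0 - h_0(2M_0 + M_1)/6 = 29/8.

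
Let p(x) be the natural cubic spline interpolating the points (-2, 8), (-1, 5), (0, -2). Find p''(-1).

With M_i denoting the second derivative at x_i, h_i = 1, 1, and Δ_i = (y_(i+1) − y_i)/h_i = -3, -7:
  1·M_0 + 4·M_1 + 1·M_2 = 6(Δ_1 - Δ_0) = -24
Natural end conditions: M_0 = M_2 = 0.
Hence M_0 = 0, M_1 = -6, M_2 = 0.

-6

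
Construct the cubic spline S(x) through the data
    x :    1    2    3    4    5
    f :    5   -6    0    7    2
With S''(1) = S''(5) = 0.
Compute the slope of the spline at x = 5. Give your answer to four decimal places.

Write σ_i for S''(x_i). With h_i = 1, 1, 1, 1 and divided differences Δ_i = -11, 6, 7, -5, the continuity of S' gives the tridiagonal system
  1·σ_0 + 4·σ_1 + 1·σ_2 = 6(Δ_1 - Δ_0) = 102
  1·σ_1 + 4·σ_2 + 1·σ_3 = 6(Δ_2 - Δ_1) = 6
  1·σ_2 + 4·σ_3 + 1·σ_4 = 6(Δ_3 - Δ_2) = -72
Natural end conditions: σ_0 = σ_4 = 0.
Solving the tridiagonal system: σ_0 = 0, σ_1 = 717/28, σ_2 = -3/7, σ_3 = -501/28, σ_4 = 0.
On [4, 5], S'(x) = b_3 + 2c_3·(x - 4) + 3d_3·(x - 4)² with b_3 = Δ_3 - h_3(2σ_3 + σ_4)/6 = 27/28, c_3 = σ_3/2 = -501/56, d_3 = (σ_4 - σ_3)/(6h_3) = 167/56. So S'(5) = -447/56.

-7.9821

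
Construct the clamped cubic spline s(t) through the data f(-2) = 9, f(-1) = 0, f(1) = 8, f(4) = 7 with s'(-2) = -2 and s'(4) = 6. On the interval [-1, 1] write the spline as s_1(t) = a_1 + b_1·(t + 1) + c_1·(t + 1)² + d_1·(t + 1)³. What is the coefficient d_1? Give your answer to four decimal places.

Put M_i = s'' at the i-th knot. Here h = (1, 2, 3) and Δ = (-9, 4, -1/3), so the interior equations h_(i-1)·M_(i-1) + 2(h_(i-1)+h_i)·M_i + h_i·M_(i+1) = 6(Δ_i − Δ_(i-1)) read
  1·M_0 + 6·M_1 + 2·M_2 = 6(Δ_1 - Δ_0) = 78
  2·M_1 + 10·M_2 + 3·M_3 = 6(Δ_2 - Δ_1) = -26
Clamped end conditions give two more equations: 2h_0·M_0 + h_0·M_1 = 6(Δ_0 - s'(-2)) = -42 and h_2·M_2 + 2h_2·M_3 = 6(s'(4) - Δ_2) = 38.
Forward elimination and back-substitution give M_0 = -606/19, M_1 = 414/19, M_2 = -198/19, M_3 = 658/57.
On [-1, 1], with s_1(t) = a_1 + b_1·(t + 1) + c_1·(t + 1)² + d_1·(t + 1)³: c_1 = M_1/2 = 207/19, d_1 = (M_2 - M_1)/(6h_1) = -51/19, b_1 = Δ_1 - h_1(2M_1 + M_2)/6 = -134/19.

-2.6842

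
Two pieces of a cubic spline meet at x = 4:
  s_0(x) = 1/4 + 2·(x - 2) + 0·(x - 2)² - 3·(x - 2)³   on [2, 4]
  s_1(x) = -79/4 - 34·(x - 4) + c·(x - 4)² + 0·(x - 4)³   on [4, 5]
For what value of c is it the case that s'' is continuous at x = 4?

s_0''(x) = 0 - 18·(x - 2), so s_0''(4) = -36. On the right, s_1''(4) = 2c, so c = -18.

-18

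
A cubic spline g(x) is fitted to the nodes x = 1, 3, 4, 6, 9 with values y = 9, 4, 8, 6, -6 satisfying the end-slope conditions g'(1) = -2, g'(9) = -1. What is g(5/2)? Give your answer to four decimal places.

Put M_i = g'' at the i-th knot. Here h = (2, 1, 2, 3) and Δ = (-5/2, 4, -1, -4), so the interior equations h_(i-1)·M_(i-1) + 2(h_(i-1)+h_i)·M_i + h_i·M_(i+1) = 6(Δ_i − Δ_(i-1)) read
  2·M_0 + 6·M_1 + 1·M_2 = 6(Δ_1 - Δ_0) = 39
  1·M_1 + 6·M_2 + 2·M_3 = 6(Δ_2 - Δ_1) = -30
  2·M_2 + 10·M_3 + 3·M_4 = 6(Δ_3 - Δ_2) = -18
Clamped end conditions give two more equations: 2h_0·M_0 + h_0·M_1 = 6(Δ_0 - g'(1)) = -3 and h_3·M_3 + 2h_3·M_4 = 6(g'(9) - Δ_3) = 18.
Solving the tridiagonal system: M_0 = -3259/604, M_1 = 1403/151, M_2 = -1799/302, M_3 = -268/151, M_4 = 587/151.
On [1, 3], g(x) = 9 - 2·(x - 1) - 3259/1208·(x - 1)² + 2957/2416·(x - 1)³.
With (x - 1) = 3/2: g(5/2) = 78483/19328.

4.0606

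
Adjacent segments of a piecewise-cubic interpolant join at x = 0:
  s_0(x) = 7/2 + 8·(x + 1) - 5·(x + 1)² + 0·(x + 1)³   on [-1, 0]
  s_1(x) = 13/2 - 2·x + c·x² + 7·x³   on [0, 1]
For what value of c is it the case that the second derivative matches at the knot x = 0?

-5

s_0''(x) = -10 + 0·(x + 1), so s_0''(0) = -10. On the right, s_1''(0) = 2c, so c = -5.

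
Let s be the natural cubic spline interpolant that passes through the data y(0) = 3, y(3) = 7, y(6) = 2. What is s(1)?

Put M_i = s'' at the i-th knot. Here h = (3, 3) and Δ = (4/3, -5/3), so the interior equations h_(i-1)·M_(i-1) + 2(h_(i-1)+h_i)·M_i + h_i·M_(i+1) = 6(Δ_i − Δ_(i-1)) read
  3·M_0 + 12·M_1 + 3·M_2 = 6(Δ_1 - Δ_0) = -18
Natural end conditions: M_0 = M_2 = 0.
Forward elimination and back-substitution give M_0 = 0, M_1 = -3/2, M_2 = 0.
On [0, 3], s(x) = 3 + 25/12·x + 0·x² - 1/12·x³.
With x = 1: s(1) = 5.

5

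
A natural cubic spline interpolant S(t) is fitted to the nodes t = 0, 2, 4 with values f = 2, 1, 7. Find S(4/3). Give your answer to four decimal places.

Let m_i = S''(x_i). Step sizes h_i = 2, 2; slopes of the chords Δ_i = (y_(i+1) - y_i)/h_i = -1/2, 3.
  2·m_0 + 8·m_1 + 2·m_2 = 6(Δ_1 - Δ_0) = 21
Natural end conditions: m_0 = m_2 = 0.
Solving the tridiagonal system: m_0 = 0, m_1 = 21/8, m_2 = 0.
On [0, 2], S(t) = 2 - 11/8·t + 0·t² + 7/32·t³.
With t = 4/3: S(4/3) = 37/54.

0.6852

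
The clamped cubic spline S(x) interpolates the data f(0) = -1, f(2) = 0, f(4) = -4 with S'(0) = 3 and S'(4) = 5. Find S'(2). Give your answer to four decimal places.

Write σ_i for S''(x_i). With h_i = 2, 2 and divided differences Δ_i = 1/2, -2, the continuity of S' gives the tridiagonal system
  2·σ_0 + 8·σ_1 + 2·σ_2 = 6(Δ_1 - Δ_0) = -15
Clamped end conditions give two more equations: 2h_0·σ_0 + h_0·σ_1 = 6(Δ_0 - S'(0)) = -15 and h_1·σ_1 + 2h_1·σ_2 = 6(S'(4) - Δ_1) = 42.
Hence σ_0 = -11/8, σ_1 = -19/4, σ_2 = 103/8.
On [2, 4], S'(x) = b_1 + 2c_1·(x - 2) + 3d_1·(x - 2)² with b_1 = Δ_1 - h_1(2σ_1 + σ_2)/6 = -25/8, c_1 = σ_1/2 = -19/8, d_1 = (σ_2 - σ_1)/(6h_1) = 47/32. So S'(2) = -25/8.

-3.1250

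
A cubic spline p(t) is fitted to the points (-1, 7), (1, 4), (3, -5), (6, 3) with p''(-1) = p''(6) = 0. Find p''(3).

5

Put M_i = p'' at the i-th knot. Here h = (2, 2, 3) and Δ = (-3/2, -9/2, 8/3), so the interior equations h_(i-1)·M_(i-1) + 2(h_(i-1)+h_i)·M_i + h_i·M_(i+1) = 6(Δ_i − Δ_(i-1)) read
  2·M_0 + 8·M_1 + 2·M_2 = 6(Δ_1 - Δ_0) = -18
  2·M_1 + 10·M_2 + 3·M_3 = 6(Δ_2 - Δ_1) = 43
Natural end conditions: M_0 = M_3 = 0.
Hence M_0 = 0, M_1 = -7/2, M_2 = 5, M_3 = 0.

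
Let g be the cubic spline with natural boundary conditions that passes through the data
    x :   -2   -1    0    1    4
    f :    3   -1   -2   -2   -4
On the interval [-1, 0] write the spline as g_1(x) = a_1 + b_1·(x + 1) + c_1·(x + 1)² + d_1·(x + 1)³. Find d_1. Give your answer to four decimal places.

-0.6351

With σ_i denoting the second derivative at x_i, h_i = 1, 1, 1, 3, and Δ_i = (y_(i+1) − y_i)/h_i = -4, -1, 0, -2/3:
  1·σ_0 + 4·σ_1 + 1·σ_2 = 6(Δ_1 - Δ_0) = 18
  1·σ_1 + 4·σ_2 + 1·σ_3 = 6(Δ_2 - Δ_1) = 6
  1·σ_2 + 8·σ_3 + 3·σ_4 = 6(Δ_3 - Δ_2) = -4
Natural end conditions: σ_0 = σ_4 = 0.
Solving the tridiagonal system: σ_0 = 0, σ_1 = 253/58, σ_2 = 16/29, σ_3 = -33/58, σ_4 = 0.
On [-1, 0], with g_1(x) = a_1 + b_1·(x + 1) + c_1·(x + 1)² + d_1·(x + 1)³: c_1 = σ_1/2 = 253/116, d_1 = (σ_2 - σ_1)/(6h_1) = -221/348, b_1 = Δ_1 - h_1(2σ_1 + σ_2)/6 = -443/174.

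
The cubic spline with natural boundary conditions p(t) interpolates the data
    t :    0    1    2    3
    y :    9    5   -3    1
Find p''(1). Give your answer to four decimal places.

-11.2000

With M_i denoting the second derivative at x_i, h_i = 1, 1, 1, and Δ_i = (y_(i+1) − y_i)/h_i = -4, -8, 4:
  1·M_0 + 4·M_1 + 1·M_2 = 6(Δ_1 - Δ_0) = -24
  1·M_1 + 4·M_2 + 1·M_3 = 6(Δ_2 - Δ_1) = 72
Natural end conditions: M_0 = M_3 = 0.
Solving the tridiagonal system: M_0 = 0, M_1 = -56/5, M_2 = 104/5, M_3 = 0.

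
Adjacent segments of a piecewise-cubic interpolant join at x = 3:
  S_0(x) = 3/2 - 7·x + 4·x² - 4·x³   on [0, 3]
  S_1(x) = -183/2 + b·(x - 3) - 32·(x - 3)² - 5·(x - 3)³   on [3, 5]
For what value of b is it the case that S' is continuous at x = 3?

S_0'(x) = -7 + 8·x - 12·x², so S_0'(3) = -91. On the right, S_1'(3) = b, so b = -91.

-91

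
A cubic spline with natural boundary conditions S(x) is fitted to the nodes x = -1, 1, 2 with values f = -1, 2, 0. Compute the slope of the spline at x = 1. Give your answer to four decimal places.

-0.8333

Let σ_i = S''(x_i). Step sizes h_i = 2, 1; slopes of the chords Δ_i = (y_(i+1) - y_i)/h_i = 3/2, -2.
  2·σ_0 + 6·σ_1 + 1·σ_2 = 6(Δ_1 - Δ_0) = -21
Natural end conditions: σ_0 = σ_2 = 0.
Solving: σ_0 = 0, σ_1 = -7/2, σ_2 = 0.
On [1, 2], S'(x) = b_1 + 2c_1·(x - 1) + 3d_1·(x - 1)² with b_1 = Δ_1 - h_1(2σ_1 + σ_2)/6 = -5/6, c_1 = σ_1/2 = -7/4, d_1 = (σ_2 - σ_1)/(6h_1) = 7/12. So S'(1) = -5/6.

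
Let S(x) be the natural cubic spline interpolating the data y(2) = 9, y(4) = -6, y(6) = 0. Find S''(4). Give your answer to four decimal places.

7.8750

Let M_i = S''(x_i). Step sizes h_i = 2, 2; slopes of the chords Δ_i = (y_(i+1) - y_i)/h_i = -15/2, 3.
  2·M_0 + 8·M_1 + 2·M_2 = 6(Δ_1 - Δ_0) = 63
Natural end conditions: M_0 = M_2 = 0.
Solving: M_0 = 0, M_1 = 63/8, M_2 = 0.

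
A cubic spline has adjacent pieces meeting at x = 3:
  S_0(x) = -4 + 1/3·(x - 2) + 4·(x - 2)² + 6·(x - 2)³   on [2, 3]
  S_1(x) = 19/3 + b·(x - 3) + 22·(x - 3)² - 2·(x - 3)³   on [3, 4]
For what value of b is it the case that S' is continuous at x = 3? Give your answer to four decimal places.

26.3333

S_0'(x) = 1/3 + 8·(x - 2) + 18·(x - 2)², so S_0'(3) = 79/3. On the right, S_1'(3) = b, so b = 79/3.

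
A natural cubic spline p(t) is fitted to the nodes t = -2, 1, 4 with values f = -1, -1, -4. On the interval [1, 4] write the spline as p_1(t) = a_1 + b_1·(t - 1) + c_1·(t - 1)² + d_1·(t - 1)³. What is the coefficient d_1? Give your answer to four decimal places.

0.0278

Write m_i for p''(x_i). With h_i = 3, 3 and divided differences Δ_i = 0, -1, the continuity of p' gives the tridiagonal system
  3·m_0 + 12·m_1 + 3·m_2 = 6(Δ_1 - Δ_0) = -6
Natural end conditions: m_0 = m_2 = 0.
Solving the tridiagonal system: m_0 = 0, m_1 = -1/2, m_2 = 0.
On [1, 4], with p_1(t) = a_1 + b_1·(t - 1) + c_1·(t - 1)² + d_1·(t - 1)³: c_1 = m_1/2 = -1/4, d_1 = (m_2 - m_1)/(6h_1) = 1/36, b_1 = Δ_1 - h_1(2m_1 + m_2)/6 = -1/2.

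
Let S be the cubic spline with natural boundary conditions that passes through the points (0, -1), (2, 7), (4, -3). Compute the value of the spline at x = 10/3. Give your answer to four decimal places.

Write M_i for S''(x_i). With h_i = 2, 2 and divided differences Δ_i = 4, -5, the continuity of S' gives the tridiagonal system
  2·M_0 + 8·M_1 + 2·M_2 = 6(Δ_1 - Δ_0) = -54
Natural end conditions: M_0 = M_2 = 0.
Hence M_0 = 0, M_1 = -27/4, M_2 = 0.
On [2, 4], S(x) = 7 - 1/2·(x - 2) - 27/8·(x - 2)² + 9/16·(x - 2)³.
With (x - 2) = 4/3: S(10/3) = 5/3.

1.6667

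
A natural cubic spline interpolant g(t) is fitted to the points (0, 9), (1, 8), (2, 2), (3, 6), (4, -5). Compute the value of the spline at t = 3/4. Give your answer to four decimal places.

Write M_i for g''(x_i). With h_i = 1, 1, 1, 1 and divided differences Δ_i = -1, -6, 4, -11, the continuity of g' gives the tridiagonal system
  1·M_0 + 4·M_1 + 1·M_2 = 6(Δ_1 - Δ_0) = -30
  1·M_1 + 4·M_2 + 1·M_3 = 6(Δ_2 - Δ_1) = 60
  1·M_2 + 4·M_3 + 1·M_4 = 6(Δ_3 - Δ_2) = -90
Natural end conditions: M_0 = M_4 = 0.
Hence M_0 = 0, M_1 = -195/14, M_2 = 180/7, M_3 = -405/14, M_4 = 0.
On [0, 1], g(t) = 9 + 37/28·t + 0·t² - 65/28·t³.
With t = 3/4: g(3/4) = 2307/256.

9.0117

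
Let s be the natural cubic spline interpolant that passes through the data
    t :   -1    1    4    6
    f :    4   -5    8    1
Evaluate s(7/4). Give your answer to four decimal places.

-2.9492

Let m_i = s''(x_i). Step sizes h_i = 2, 3, 2; slopes of the chords Δ_i = (y_(i+1) - y_i)/h_i = -9/2, 13/3, -7/2.
  2·m_0 + 10·m_1 + 3·m_2 = 6(Δ_1 - Δ_0) = 53
  3·m_1 + 10·m_2 + 2·m_3 = 6(Δ_2 - Δ_1) = -47
Natural end conditions: m_0 = m_3 = 0.
Solving: m_0 = 0, m_1 = 671/91, m_2 = -629/91, m_3 = 0.
On [1, 4], s(t) = -5 + 227/546·(t - 1) + 671/182·(t - 1)² - 50/63·(t - 1)³.
With (t - 1) = 3/4: s(7/4) = -2147/728.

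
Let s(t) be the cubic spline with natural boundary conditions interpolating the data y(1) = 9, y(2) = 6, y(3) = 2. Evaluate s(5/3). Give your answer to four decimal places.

With σ_i denoting the second derivative at x_i, h_i = 1, 1, and Δ_i = (y_(i+1) − y_i)/h_i = -3, -4:
  1·σ_0 + 4·σ_1 + 1·σ_2 = 6(Δ_1 - Δ_0) = -6
Natural end conditions: σ_0 = σ_2 = 0.
Forward elimination and back-substitution give σ_0 = 0, σ_1 = -3/2, σ_2 = 0.
On [1, 2], s(t) = 9 - 11/4·(t - 1) + 0·(t - 1)² - 1/4·(t - 1)³.
With (t - 1) = 2/3: s(5/3) = 383/54.

7.0926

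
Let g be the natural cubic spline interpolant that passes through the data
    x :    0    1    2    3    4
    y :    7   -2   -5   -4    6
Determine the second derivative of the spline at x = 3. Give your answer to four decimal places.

13.3929

With M_i denoting the second derivative at x_i, h_i = 1, 1, 1, 1, and Δ_i = (y_(i+1) − y_i)/h_i = -9, -3, 1, 10:
  1·M_0 + 4·M_1 + 1·M_2 = 6(Δ_1 - Δ_0) = 36
  1·M_1 + 4·M_2 + 1·M_3 = 6(Δ_2 - Δ_1) = 24
  1·M_2 + 4·M_3 + 1·M_4 = 6(Δ_3 - Δ_2) = 54
Natural end conditions: M_0 = M_4 = 0.
Solving the tridiagonal system: M_0 = 0, M_1 = 249/28, M_2 = 3/7, M_3 = 375/28, M_4 = 0.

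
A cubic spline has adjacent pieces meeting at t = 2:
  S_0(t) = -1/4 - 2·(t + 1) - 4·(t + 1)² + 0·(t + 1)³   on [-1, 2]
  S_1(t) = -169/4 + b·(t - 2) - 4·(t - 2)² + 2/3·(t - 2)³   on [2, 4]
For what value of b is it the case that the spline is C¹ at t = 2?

S_0'(t) = -2 - 8·(t + 1) + 0·(t + 1)², so S_0'(2) = -26. On the right, S_1'(2) = b, so b = -26.

-26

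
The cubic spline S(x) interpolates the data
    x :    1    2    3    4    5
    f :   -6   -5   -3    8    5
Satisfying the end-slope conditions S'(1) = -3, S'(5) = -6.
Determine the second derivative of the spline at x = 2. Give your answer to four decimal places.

-8.1429

Write M_i for S''(x_i). With h_i = 1, 1, 1, 1 and divided differences Δ_i = 1, 2, 11, -3, the continuity of S' gives the tridiagonal system
  1·M_0 + 4·M_1 + 1·M_2 = 6(Δ_1 - Δ_0) = 6
  1·M_1 + 4·M_2 + 1·M_3 = 6(Δ_2 - Δ_1) = 54
  1·M_2 + 4·M_3 + 1·M_4 = 6(Δ_3 - Δ_2) = -84
Clamped end conditions give two more equations: 2h_0·M_0 + h_0·M_1 = 6(Δ_0 - S'(1)) = 24 and h_3·M_3 + 2h_3·M_4 = 6(S'(5) - Δ_3) = -18.
Hence M_0 = 225/14, M_1 = -57/7, M_2 = 45/2, M_3 = -195/7, M_4 = 69/14.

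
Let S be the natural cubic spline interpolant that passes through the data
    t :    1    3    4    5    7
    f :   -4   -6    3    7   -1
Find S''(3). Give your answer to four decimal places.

11.4545

With M_i denoting the second derivative at x_i, h_i = 2, 1, 1, 2, and Δ_i = (y_(i+1) − y_i)/h_i = -1, 9, 4, -4:
  2·M_0 + 6·M_1 + 1·M_2 = 6(Δ_1 - Δ_0) = 60
  1·M_1 + 4·M_2 + 1·M_3 = 6(Δ_2 - Δ_1) = -30
  1·M_2 + 6·M_3 + 2·M_4 = 6(Δ_3 - Δ_2) = -48
Natural end conditions: M_0 = M_4 = 0.
Solving the tridiagonal system: M_0 = 0, M_1 = 126/11, M_2 = -96/11, M_3 = -72/11, M_4 = 0.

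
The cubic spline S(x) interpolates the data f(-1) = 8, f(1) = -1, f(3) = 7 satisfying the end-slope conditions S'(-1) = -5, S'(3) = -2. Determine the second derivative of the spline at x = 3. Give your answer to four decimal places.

-14.6250

With σ_i denoting the second derivative at x_i, h_i = 2, 2, and Δ_i = (y_(i+1) − y_i)/h_i = -9/2, 4:
  2·σ_0 + 8·σ_1 + 2·σ_2 = 6(Δ_1 - Δ_0) = 51
Clamped end conditions give two more equations: 2h_0·σ_0 + h_0·σ_1 = 6(Δ_0 - S'(-1)) = 3 and h_1·σ_1 + 2h_1·σ_2 = 6(S'(3) - Δ_1) = -36.
Solving the tridiagonal system: σ_0 = -39/8, σ_1 = 45/4, σ_2 = -117/8.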